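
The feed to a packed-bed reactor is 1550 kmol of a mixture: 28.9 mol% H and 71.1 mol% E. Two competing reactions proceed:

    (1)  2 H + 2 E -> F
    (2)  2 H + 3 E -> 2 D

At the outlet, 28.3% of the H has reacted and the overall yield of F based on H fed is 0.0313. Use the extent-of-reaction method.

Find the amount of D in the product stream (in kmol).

98.7 kmol

Yield of F: 1ξ₁ / 447.9 = 0.0313 → ξ₁ = 14.02 kmol.
Conversion of H: 2ξ₁ + 2ξ₂ = 0.283 × 447.9 = 126.8 → ξ₂ = 49.36 kmol.
Outlet amounts (n = n₀ + Σ ν·ξ):
  H: 447.9 − 2(14.02) − 2(49.36) = 321.2
  E: 1102 − 2(14.02) − 3(49.36) = 925.9
  F: 0 + 1(14.02) = 14.02
  D: 0 + 2(49.36) = 98.73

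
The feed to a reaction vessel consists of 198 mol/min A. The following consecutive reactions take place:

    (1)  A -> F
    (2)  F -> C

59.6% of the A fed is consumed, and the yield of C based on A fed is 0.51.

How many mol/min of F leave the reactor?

Conversion of A: A consumed = 1ξ₁ = 0.596 × 198 → ξ₁ = 118 mol/min.
Yield of C: 1ξ₂ / 198 = 0.51 → ξ₂ = 101 mol/min.
Outlet amounts (n = n₀ + Σ ν·ξ):
  A: 198 − 1(118) = 79.99
  F: 0 + 1(118) − 1(101) = 17.03
  C: 0 + 1(101) = 101

17 mol/min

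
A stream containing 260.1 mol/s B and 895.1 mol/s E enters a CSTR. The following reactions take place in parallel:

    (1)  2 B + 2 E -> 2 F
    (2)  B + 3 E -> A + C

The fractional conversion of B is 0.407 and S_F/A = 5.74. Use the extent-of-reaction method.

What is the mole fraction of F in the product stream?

0.0872

Conversion of B: B consumed = 0.407 × 260.1 = 105.9 mol/s = 2ξ₁ + 1ξ₂.
Selectivity: 2ξ₁ / (1ξ₂) = 5.74 → ξ₁ = 2.87 ξ₂.
Substitute: (2·2.87 + 1) ξ₂ = 105.9 → ξ₂ = 15.71 mol/s, ξ₁ = 45.08 mol/s.
Outlet amounts (n = n₀ + Σ ν·ξ):
  B: 260.1 − 2(45.08) − 1(15.71) = 154.2
  E: 895.1 − 2(45.08) − 3(15.71) = 757.8
  F: 0 + 2(45.08) = 90.15
  A: 0 + 1(15.71) = 15.71
  C: 0 + 1(15.71) = 15.71
Total out = 1034 mol/s; y_F = 90.15 / 1034 = 0.08722.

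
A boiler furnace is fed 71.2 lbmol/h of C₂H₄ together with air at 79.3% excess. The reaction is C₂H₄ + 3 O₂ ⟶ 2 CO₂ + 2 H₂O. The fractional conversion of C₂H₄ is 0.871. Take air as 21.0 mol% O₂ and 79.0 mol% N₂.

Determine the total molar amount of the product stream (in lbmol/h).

1890 lbmol/h

Stoichiometric O₂ = 3 × 71.2 = 213.6 lbmol/h; O₂ fed = 213.6 × 1.793 = 383 lbmol/h.
N₂ fed = 383 × 79/21 = 1441 lbmol/h.
Fuel reacted = 0.871 × 71.2 → ξ = 62.02 lbmol/h.
Outlet (n = n₀ + ν ξ):
  C₂H₄: 71.2 − 1(62.02) = 9.185
  O₂: 383 − 3(62.02) = 196.9
  N₂: 1441 (inert)
  CO₂: 0 + 2(62.02) = 124
  H₂O: 0 + 2(62.02) = 124
Total out = 9.185 + 196.9 + 1441 + 124 + 124 = 1895 lbmol/h.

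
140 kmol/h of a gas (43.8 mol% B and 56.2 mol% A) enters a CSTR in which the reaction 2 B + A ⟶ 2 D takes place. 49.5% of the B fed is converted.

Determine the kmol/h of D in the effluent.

30.4 kmol/h

B reacted = 0.495 × 61.32 = 30.35 kmol/h; ν_B = −2, so ξ = 30.35/2 = 15.18 kmol/h.
Outlet amounts (n = n₀ + ν ξ):
  B: 61.32 − 2(15.18) = 30.97
  A: 78.68 − 1(15.18) = 63.5
  D: 0 + 2(15.18) = 30.35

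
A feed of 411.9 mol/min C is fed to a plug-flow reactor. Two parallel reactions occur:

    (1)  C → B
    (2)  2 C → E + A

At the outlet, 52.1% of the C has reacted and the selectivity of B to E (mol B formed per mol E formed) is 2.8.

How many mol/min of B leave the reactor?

125 mol/min

Conversion of C: C consumed = 0.521 × 411.9 = 214.6 mol/min = 1ξ₁ + 2ξ₂.
Selectivity: 1ξ₁ / (1ξ₂) = 2.8 → ξ₁ = 2.8 ξ₂.
Substitute: (1·2.8 + 2) ξ₂ = 214.6 → ξ₂ = 44.71 mol/min, ξ₁ = 125.2 mol/min.
Outlet amounts (n = n₀ + Σ ν·ξ):
  C: 411.9 − 1(125.2) − 2(44.71) = 197.3
  B: 0 + 1(125.2) = 125.2
  E: 0 + 1(44.71) = 44.71
  A: 0 + 1(44.71) = 44.71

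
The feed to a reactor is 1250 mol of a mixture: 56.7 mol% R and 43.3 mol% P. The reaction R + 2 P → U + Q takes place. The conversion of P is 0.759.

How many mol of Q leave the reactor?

P reacted = 0.759 × 541.2 = 410.8 mol; ν_P = −2, so ξ = 410.8/2 = 205.4 mol.
Outlet amounts (n = n₀ + ν ξ):
  R: 708.8 − 1(205.4) = 503.3
  P: 541.2 − 2(205.4) = 130.4
  U: 0 + 1(205.4) = 205.4
  Q: 0 + 1(205.4) = 205.4

205 mol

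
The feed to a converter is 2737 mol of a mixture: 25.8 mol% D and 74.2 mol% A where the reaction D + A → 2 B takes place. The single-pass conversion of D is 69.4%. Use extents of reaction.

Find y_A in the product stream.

0.563

D reacted = 0.694 × 706.1 = 490.1 mol; ν_D = −1, so ξ = 490.1/1 = 490.1 mol.
Outlet amounts (n = n₀ + ν ξ):
  D: 706.1 − 1(490.1) = 216.1
  A: 2031 − 1(490.1) = 1541
  B: 0 + 2(490.1) = 980.1
Total out = 2737 mol; y_A = 1541 / 2737 = 0.5629.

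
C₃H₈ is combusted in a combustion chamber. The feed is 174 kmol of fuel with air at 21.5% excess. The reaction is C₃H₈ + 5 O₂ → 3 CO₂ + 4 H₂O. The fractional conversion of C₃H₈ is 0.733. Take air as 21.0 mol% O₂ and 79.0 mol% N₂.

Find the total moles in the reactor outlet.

Stoichiometric O₂ = 5 × 174 = 870 kmol; O₂ fed = 870 × 1.215 = 1057 kmol.
N₂ fed = 1057 × 79/21 = 3977 kmol.
Fuel reacted = 0.733 × 174 → ξ = 127.5 kmol.
Outlet (n = n₀ + ν ξ):
  C₃H₈: 174 − 1(127.5) = 46.46
  O₂: 1057 − 5(127.5) = 419.3
  N₂: 3977 (inert)
  CO₂: 0 + 3(127.5) = 382.6
  H₂O: 0 + 4(127.5) = 510.2
Total out = 46.46 + 419.3 + 3977 + 382.6 + 510.2 = 5335 kmol.

5340 kmol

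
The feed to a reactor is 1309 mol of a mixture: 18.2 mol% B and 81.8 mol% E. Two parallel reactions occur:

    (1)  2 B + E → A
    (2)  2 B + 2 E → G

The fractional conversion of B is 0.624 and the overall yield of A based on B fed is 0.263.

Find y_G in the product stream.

Yield of A: 1ξ₁ / 238.2 = 0.263 → ξ₁ = 62.66 mol.
Conversion of B: 2ξ₁ + 2ξ₂ = 0.624 × 238.2 = 148.7 → ξ₂ = 11.67 mol.
Outlet amounts (n = n₀ + Σ ν·ξ):
  B: 238.2 − 2(62.66) − 2(11.67) = 89.58
  E: 1071 − 1(62.66) − 2(11.67) = 984.8
  A: 0 + 1(62.66) = 62.66
  G: 0 + 1(11.67) = 11.67
Total out = 1149 mol; y_G = 11.67 / 1149 = 0.01016.

0.0102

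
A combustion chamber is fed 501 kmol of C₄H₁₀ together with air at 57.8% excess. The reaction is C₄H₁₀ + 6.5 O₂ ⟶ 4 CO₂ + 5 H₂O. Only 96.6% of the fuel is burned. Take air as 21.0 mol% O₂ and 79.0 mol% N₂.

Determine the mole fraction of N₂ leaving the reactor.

0.752

Stoichiometric O₂ = 6.5 × 501 = 3256 kmol; O₂ fed = 3256 × 1.578 = 5139 kmol.
N₂ fed = 5139 × 79/21 = 19330 kmol.
Fuel reacted = 0.966 × 501 → ξ = 484 kmol.
Outlet (n = n₀ + ν ξ):
  C₄H₁₀: 501 − 1(484) = 17.03
  O₂: 5139 − 6.5(484) = 1993
  N₂: 19330 (inert)
  CO₂: 0 + 4(484) = 1936
  H₂O: 0 + 5(484) = 2420
Total out = 25700 kmol; y_N₂ = 19330 / 25700 = 0.7523.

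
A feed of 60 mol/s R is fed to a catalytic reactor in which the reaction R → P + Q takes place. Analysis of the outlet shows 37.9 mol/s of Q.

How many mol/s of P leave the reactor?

37.9 mol/s

For Q: n = n₀ + 1ξ → 37.9 = 0 + 1ξ, giving ξ = 37.9 mol/s.
Outlet amounts (n = n₀ + ν ξ):
  R: 60 − 1(37.9) = 22.1
  P: 0 + 1(37.9) = 37.9
  Q: 0 + 1(37.9) = 37.9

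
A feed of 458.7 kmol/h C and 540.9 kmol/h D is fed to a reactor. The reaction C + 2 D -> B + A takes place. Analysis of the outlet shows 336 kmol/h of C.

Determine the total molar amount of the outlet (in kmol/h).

For C: n = n₀ − 1ξ → 336 = 458.7 − 1ξ, giving ξ = 122.7 kmol/h.
Outlet amounts (n = n₀ + ν ξ):
  C: 458.7 − 1(122.7) = 336
  D: 540.9 − 2(122.7) = 295.5
  B: 0 + 1(122.7) = 122.7
  A: 0 + 1(122.7) = 122.7
Total out = 336 + 295.5 + 122.7 + 122.7 = 876.9 kmol/h.

877 kmol/h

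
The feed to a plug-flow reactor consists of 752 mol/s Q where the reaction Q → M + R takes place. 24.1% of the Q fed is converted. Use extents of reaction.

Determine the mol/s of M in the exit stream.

Q reacted = 0.241 × 752 = 181.2 mol/s; ν_Q = −1, so ξ = 181.2/1 = 181.2 mol/s.
Outlet amounts (n = n₀ + ν ξ):
  Q: 752 − 1(181.2) = 570.8
  M: 0 + 1(181.2) = 181.2
  R: 0 + 1(181.2) = 181.2

181 mol/s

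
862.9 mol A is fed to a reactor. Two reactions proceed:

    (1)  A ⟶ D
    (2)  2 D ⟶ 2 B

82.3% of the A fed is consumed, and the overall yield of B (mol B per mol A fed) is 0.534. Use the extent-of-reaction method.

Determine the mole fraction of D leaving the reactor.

Conversion of A: A consumed = 1ξ₁ = 0.823 × 862.9 → ξ₁ = 710.2 mol.
Yield of B: 2ξ₂ / 862.9 = 0.534 → ξ₂ = 230.4 mol.
Outlet amounts (n = n₀ + Σ ν·ξ):
  A: 862.9 − 1(710.2) = 152.7
  D: 0 + 1(710.2) − 2(230.4) = 249.4
  B: 0 + 2(230.4) = 460.8
Total out = 862.9 mol; y_D = 249.4 / 862.9 = 0.289.

0.289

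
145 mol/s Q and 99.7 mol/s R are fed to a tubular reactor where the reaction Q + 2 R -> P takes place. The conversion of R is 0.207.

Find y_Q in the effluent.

R reacted = 0.207 × 99.7 = 20.64 mol/s; ν_R = −2, so ξ = 20.64/2 = 10.32 mol/s.
Outlet amounts (n = n₀ + ν ξ):
  Q: 145 − 1(10.32) = 134.7
  R: 99.7 − 2(10.32) = 79.06
  P: 0 + 1(10.32) = 10.32
Total out = 224.1 mol/s; y_Q = 134.7 / 224.1 = 0.6011.

0.601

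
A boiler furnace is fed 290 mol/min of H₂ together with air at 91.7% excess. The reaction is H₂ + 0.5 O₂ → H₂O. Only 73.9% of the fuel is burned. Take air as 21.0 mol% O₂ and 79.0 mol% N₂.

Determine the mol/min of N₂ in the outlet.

Stoichiometric O₂ = 0.5 × 290 = 145 mol/min; O₂ fed = 145 × 1.917 = 278 mol/min.
N₂ fed = 278 × 79/21 = 1046 mol/min.
Fuel reacted = 0.739 × 290 → ξ = 214.3 mol/min.
Outlet (n = n₀ + ν ξ):
  H₂: 290 − 1(214.3) = 75.69
  O₂: 278 − 0.5(214.3) = 170.8
  N₂: 1046 (inert)
  H₂O: 0 + 1(214.3) = 214.3

1050 mol/min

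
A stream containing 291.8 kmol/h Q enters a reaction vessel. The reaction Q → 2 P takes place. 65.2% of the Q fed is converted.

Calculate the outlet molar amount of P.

381 kmol/h

Q reacted = 0.652 × 291.8 = 190.3 kmol/h; ν_Q = −1, so ξ = 190.3/1 = 190.3 kmol/h.
Outlet amounts (n = n₀ + ν ξ):
  Q: 291.8 − 1(190.3) = 101.5
  P: 0 + 2(190.3) = 380.5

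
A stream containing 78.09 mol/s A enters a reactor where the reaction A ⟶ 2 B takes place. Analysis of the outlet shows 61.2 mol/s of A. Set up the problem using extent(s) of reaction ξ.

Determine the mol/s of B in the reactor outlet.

For A: n = n₀ − 1ξ → 61.2 = 78.09 − 1ξ, giving ξ = 16.89 mol/s.
Outlet amounts (n = n₀ + ν ξ):
  A: 78.09 − 1(16.89) = 61.2
  B: 0 + 2(16.89) = 33.78

33.8 mol/s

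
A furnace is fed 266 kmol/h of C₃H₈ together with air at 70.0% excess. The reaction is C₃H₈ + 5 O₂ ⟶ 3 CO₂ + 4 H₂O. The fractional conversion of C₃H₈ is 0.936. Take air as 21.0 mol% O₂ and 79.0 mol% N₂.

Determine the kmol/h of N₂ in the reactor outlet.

Stoichiometric O₂ = 5 × 266 = 1330 kmol/h; O₂ fed = 1330 × 1.700 = 2261 kmol/h.
N₂ fed = 2261 × 79/21 = 8506 kmol/h.
Fuel reacted = 0.936 × 266 → ξ = 249 kmol/h.
Outlet (n = n₀ + ν ξ):
  C₃H₈: 266 − 1(249) = 17.02
  O₂: 2261 − 5(249) = 1016
  N₂: 8506 (inert)
  CO₂: 0 + 3(249) = 746.9
  H₂O: 0 + 4(249) = 995.9

8510 kmol/h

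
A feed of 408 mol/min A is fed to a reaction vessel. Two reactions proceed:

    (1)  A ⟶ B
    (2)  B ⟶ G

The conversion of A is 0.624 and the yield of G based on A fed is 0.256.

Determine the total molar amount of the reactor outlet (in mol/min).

408 mol/min

Conversion of A: A consumed = 1ξ₁ = 0.624 × 408 → ξ₁ = 254.6 mol/min.
Yield of G: 1ξ₂ / 408 = 0.256 → ξ₂ = 104.4 mol/min.
Outlet amounts (n = n₀ + Σ ν·ξ):
  A: 408 − 1(254.6) = 153.4
  B: 0 + 1(254.6) − 1(104.4) = 150.1
  G: 0 + 1(104.4) = 104.4
Total out = 153.4 + 150.1 + 104.4 = 408 mol/min.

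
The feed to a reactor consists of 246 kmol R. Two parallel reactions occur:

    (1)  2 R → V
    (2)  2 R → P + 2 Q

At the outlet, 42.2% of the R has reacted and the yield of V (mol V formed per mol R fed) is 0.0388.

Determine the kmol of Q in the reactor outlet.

Yield of V: 1ξ₁ / 246 = 0.0388 → ξ₁ = 9.545 kmol.
Conversion of R: 2ξ₁ + 2ξ₂ = 0.422 × 246 = 103.8 → ξ₂ = 42.36 kmol.
Outlet amounts (n = n₀ + Σ ν·ξ):
  R: 246 − 2(9.545) − 2(42.36) = 142.2
  V: 0 + 1(9.545) = 9.545
  P: 0 + 1(42.36) = 42.36
  Q: 0 + 2(42.36) = 84.72

84.7 kmol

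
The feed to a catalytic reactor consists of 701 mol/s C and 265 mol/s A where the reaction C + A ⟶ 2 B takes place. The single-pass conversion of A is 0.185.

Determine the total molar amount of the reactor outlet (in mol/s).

A reacted = 0.185 × 265 = 49.02 mol/s; ν_A = −1, so ξ = 49.02/1 = 49.02 mol/s.
Outlet amounts (n = n₀ + ν ξ):
  C: 701 − 1(49.02) = 652
  A: 265 − 1(49.02) = 216
  B: 0 + 2(49.02) = 98.05
Total out = 652 + 216 + 98.05 = 966 mol/s.

966 mol/s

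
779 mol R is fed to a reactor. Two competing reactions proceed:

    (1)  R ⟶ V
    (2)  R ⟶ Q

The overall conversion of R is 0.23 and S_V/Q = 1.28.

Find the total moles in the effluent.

779 mol

Conversion of R: R consumed = 0.23 × 779 = 179.2 mol = 1ξ₁ + 1ξ₂.
Selectivity: 1ξ₁ / (1ξ₂) = 1.28 → ξ₁ = 1.28 ξ₂.
Substitute: (1·1.28 + 1) ξ₂ = 179.2 → ξ₂ = 78.58 mol, ξ₁ = 100.6 mol.
Outlet amounts (n = n₀ + Σ ν·ξ):
  R: 779 − 1(100.6) − 1(78.58) = 599.8
  V: 0 + 1(100.6) = 100.6
  Q: 0 + 1(78.58) = 78.58
Total out = 599.8 + 100.6 + 78.58 = 779 mol.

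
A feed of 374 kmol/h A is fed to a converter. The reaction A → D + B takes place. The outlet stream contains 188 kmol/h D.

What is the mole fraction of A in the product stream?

0.331

For D: n = n₀ + 1ξ → 188 = 0 + 1ξ, giving ξ = 188 kmol/h.
Outlet amounts (n = n₀ + ν ξ):
  A: 374 − 1(188) = 186
  D: 0 + 1(188) = 188
  B: 0 + 1(188) = 188
Total out = 562 kmol/h; y_A = 186 / 562 = 0.331.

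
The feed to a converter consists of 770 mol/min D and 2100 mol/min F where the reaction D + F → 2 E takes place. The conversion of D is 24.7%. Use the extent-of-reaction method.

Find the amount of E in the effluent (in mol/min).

D reacted = 0.247 × 770 = 190.2 mol/min; ν_D = −1, so ξ = 190.2/1 = 190.2 mol/min.
Outlet amounts (n = n₀ + ν ξ):
  D: 770 − 1(190.2) = 579.8
  F: 2100 − 1(190.2) = 1910
  E: 0 + 2(190.2) = 380.4

380 mol/min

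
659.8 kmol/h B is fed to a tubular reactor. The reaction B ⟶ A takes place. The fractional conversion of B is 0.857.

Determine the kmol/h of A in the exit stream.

565 kmol/h

B reacted = 0.857 × 659.8 = 565.4 kmol/h; ν_B = −1, so ξ = 565.4/1 = 565.4 kmol/h.
Outlet amounts (n = n₀ + ν ξ):
  B: 659.8 − 1(565.4) = 94.35
  A: 0 + 1(565.4) = 565.4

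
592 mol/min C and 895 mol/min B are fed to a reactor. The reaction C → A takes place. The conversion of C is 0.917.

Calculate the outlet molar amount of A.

543 mol/min

C reacted = 0.917 × 592 = 542.9 mol/min; ν_C = −1, so ξ = 542.9/1 = 542.9 mol/min.
Outlet amounts (n = n₀ + ν ξ):
  C: 592 − 1(542.9) = 49.14
  A: 0 + 1(542.9) = 542.9
  B: 895 (inert)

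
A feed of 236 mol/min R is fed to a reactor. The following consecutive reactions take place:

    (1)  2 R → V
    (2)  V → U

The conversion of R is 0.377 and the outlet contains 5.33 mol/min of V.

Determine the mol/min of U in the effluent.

Conversion of R: R consumed = 2ξ₁ = 0.377 × 236 → ξ₁ = 44.49 mol/min.
V balance: n_V = 0 + 1ξ₁ − 1ξ₂ = 5.33 → ξ₂ = (1·44.49 − 5.33)/1 = 39.16 mol/min.
Outlet amounts (n = n₀ + Σ ν·ξ):
  R: 236 − 2(44.49) = 147
  V: 0 + 1(44.49) − 1(39.16) = 5.33
  U: 0 + 1(39.16) = 39.16

39.2 mol/min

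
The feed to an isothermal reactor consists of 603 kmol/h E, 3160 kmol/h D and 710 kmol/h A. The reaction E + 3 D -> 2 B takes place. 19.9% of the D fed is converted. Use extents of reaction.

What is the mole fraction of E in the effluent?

0.097

D reacted = 0.199 × 3160 = 628.8 kmol/h; ν_D = −3, so ξ = 628.8/3 = 209.6 kmol/h.
Outlet amounts (n = n₀ + ν ξ):
  E: 603 − 1(209.6) = 393.4
  D: 3160 − 3(209.6) = 2531
  B: 0 + 2(209.6) = 419.2
  A: 710 (inert)
Total out = 4054 kmol/h; y_E = 393.4 / 4054 = 0.09704.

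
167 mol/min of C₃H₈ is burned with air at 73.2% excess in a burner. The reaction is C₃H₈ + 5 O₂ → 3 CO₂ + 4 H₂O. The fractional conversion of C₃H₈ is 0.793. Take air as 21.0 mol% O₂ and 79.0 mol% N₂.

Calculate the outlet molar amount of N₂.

5440 mol/min

Stoichiometric O₂ = 5 × 167 = 835 mol/min; O₂ fed = 835 × 1.732 = 1446 mol/min.
N₂ fed = 1446 × 79/21 = 5441 mol/min.
Fuel reacted = 0.793 × 167 → ξ = 132.4 mol/min.
Outlet (n = n₀ + ν ξ):
  C₃H₈: 167 − 1(132.4) = 34.57
  O₂: 1446 − 5(132.4) = 784.1
  N₂: 5441 (inert)
  CO₂: 0 + 3(132.4) = 397.3
  H₂O: 0 + 4(132.4) = 529.7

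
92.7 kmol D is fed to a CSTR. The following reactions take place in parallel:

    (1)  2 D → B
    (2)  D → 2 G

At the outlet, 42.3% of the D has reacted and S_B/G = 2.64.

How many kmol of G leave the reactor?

6.78 kmol

Conversion of D: D consumed = 0.423 × 92.7 = 39.21 kmol = 2ξ₁ + 1ξ₂.
Selectivity: 1ξ₁ / (2ξ₂) = 2.64 → ξ₁ = 5.28 ξ₂.
Substitute: (2·5.28 + 1) ξ₂ = 39.21 → ξ₂ = 3.392 kmol, ξ₁ = 17.91 kmol.
Outlet amounts (n = n₀ + Σ ν·ξ):
  D: 92.7 − 2(17.91) − 1(3.392) = 53.49
  B: 0 + 1(17.91) = 17.91
  G: 0 + 2(3.392) = 6.784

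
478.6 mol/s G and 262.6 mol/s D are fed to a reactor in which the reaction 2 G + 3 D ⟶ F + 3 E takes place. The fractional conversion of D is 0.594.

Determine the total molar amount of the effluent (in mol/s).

D reacted = 0.594 × 262.6 = 156 mol/s; ν_D = −3, so ξ = 156/3 = 51.99 mol/s.
Outlet amounts (n = n₀ + ν ξ):
  G: 478.6 − 2(51.99) = 374.6
  D: 262.6 − 3(51.99) = 106.6
  F: 0 + 1(51.99) = 51.99
  E: 0 + 3(51.99) = 156
Total out = 374.6 + 106.6 + 51.99 + 156 = 689.2 mol/s.

689 mol/s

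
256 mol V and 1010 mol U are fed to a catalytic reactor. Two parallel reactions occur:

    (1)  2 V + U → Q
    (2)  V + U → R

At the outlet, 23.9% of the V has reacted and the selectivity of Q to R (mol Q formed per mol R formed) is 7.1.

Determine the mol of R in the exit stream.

Conversion of V: V consumed = 0.239 × 256 = 61.18 mol = 2ξ₁ + 1ξ₂.
Selectivity: 1ξ₁ / (1ξ₂) = 7.1 → ξ₁ = 7.1 ξ₂.
Substitute: (2·7.1 + 1) ξ₂ = 61.18 → ξ₂ = 4.025 mol, ξ₁ = 28.58 mol.
Outlet amounts (n = n₀ + Σ ν·ξ):
  V: 256 − 2(28.58) − 1(4.025) = 194.8
  U: 1010 − 1(28.58) − 1(4.025) = 977.4
  Q: 0 + 1(28.58) = 28.58
  R: 0 + 1(4.025) = 4.025

4.03 mol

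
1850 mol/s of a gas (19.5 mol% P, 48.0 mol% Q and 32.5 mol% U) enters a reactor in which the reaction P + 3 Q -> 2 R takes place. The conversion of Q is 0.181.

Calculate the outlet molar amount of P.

307 mol/s

Q reacted = 0.181 × 888 = 160.7 mol/s; ν_Q = −3, so ξ = 160.7/3 = 53.58 mol/s.
Outlet amounts (n = n₀ + ν ξ):
  P: 360.8 − 1(53.58) = 307.2
  Q: 888 − 3(53.58) = 727.3
  R: 0 + 2(53.58) = 107.2
  U: 601.2 (inert)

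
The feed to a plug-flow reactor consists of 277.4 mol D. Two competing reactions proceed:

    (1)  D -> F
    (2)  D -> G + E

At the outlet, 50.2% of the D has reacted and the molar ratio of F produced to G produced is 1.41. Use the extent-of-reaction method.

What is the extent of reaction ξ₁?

Conversion of D: D consumed = 0.502 × 277.4 = 139.3 mol = 1ξ₁ + 1ξ₂.
Selectivity: 1ξ₁ / (1ξ₂) = 1.41 → ξ₁ = 1.41 ξ₂.
Substitute: (1·1.41 + 1) ξ₂ = 139.3 → ξ₂ = 57.78 mol, ξ₁ = 81.47 mol.
Outlet amounts (n = n₀ + Σ ν·ξ):
  D: 277.4 − 1(81.47) − 1(57.78) = 138.1
  F: 0 + 1(81.47) = 81.47
  G: 0 + 1(57.78) = 57.78
  E: 0 + 1(57.78) = 57.78

ξ₁ = 81.5 mol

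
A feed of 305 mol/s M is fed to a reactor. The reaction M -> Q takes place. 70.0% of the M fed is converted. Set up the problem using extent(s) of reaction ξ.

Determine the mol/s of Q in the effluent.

214 mol/s

M reacted = 0.7 × 305 = 213.5 mol/s; ν_M = −1, so ξ = 213.5/1 = 213.5 mol/s.
Outlet amounts (n = n₀ + ν ξ):
  M: 305 − 1(213.5) = 91.5
  Q: 0 + 1(213.5) = 213.5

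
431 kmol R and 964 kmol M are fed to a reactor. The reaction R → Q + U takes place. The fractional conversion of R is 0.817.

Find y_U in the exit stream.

0.202

R reacted = 0.817 × 431 = 352.1 kmol; ν_R = −1, so ξ = 352.1/1 = 352.1 kmol.
Outlet amounts (n = n₀ + ν ξ):
  R: 431 − 1(352.1) = 78.87
  Q: 0 + 1(352.1) = 352.1
  U: 0 + 1(352.1) = 352.1
  M: 964 (inert)
Total out = 1747 kmol; y_U = 352.1 / 1747 = 0.2015.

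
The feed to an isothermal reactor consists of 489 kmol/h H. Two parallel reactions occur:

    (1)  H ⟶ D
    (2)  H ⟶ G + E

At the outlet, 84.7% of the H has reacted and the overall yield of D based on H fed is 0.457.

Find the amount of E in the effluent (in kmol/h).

Yield of D: 1ξ₁ / 489 = 0.457 → ξ₁ = 223.5 kmol/h.
Conversion of H: 1ξ₁ + 1ξ₂ = 0.847 × 489 = 414.2 → ξ₂ = 190.7 kmol/h.
Outlet amounts (n = n₀ + Σ ν·ξ):
  H: 489 − 1(223.5) − 1(190.7) = 74.82
  D: 0 + 1(223.5) = 223.5
  G: 0 + 1(190.7) = 190.7
  E: 0 + 1(190.7) = 190.7

191 kmol/h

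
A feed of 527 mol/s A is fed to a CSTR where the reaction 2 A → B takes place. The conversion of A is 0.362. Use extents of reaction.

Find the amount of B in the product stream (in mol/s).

95.4 mol/s

A reacted = 0.362 × 527 = 190.8 mol/s; ν_A = −2, so ξ = 190.8/2 = 95.39 mol/s.
Outlet amounts (n = n₀ + ν ξ):
  A: 527 − 2(95.39) = 336.2
  B: 0 + 1(95.39) = 95.39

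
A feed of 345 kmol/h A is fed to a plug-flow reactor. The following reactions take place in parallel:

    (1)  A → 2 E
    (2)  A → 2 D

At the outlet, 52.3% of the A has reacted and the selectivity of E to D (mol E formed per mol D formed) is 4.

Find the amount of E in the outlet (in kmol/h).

289 kmol/h

Conversion of A: A consumed = 0.523 × 345 = 180.4 kmol/h = 1ξ₁ + 1ξ₂.
Selectivity: 2ξ₁ / (2ξ₂) = 4 → ξ₁ = 4 ξ₂.
Substitute: (1·4 + 1) ξ₂ = 180.4 → ξ₂ = 36.09 kmol/h, ξ₁ = 144.3 kmol/h.
Outlet amounts (n = n₀ + Σ ν·ξ):
  A: 345 − 1(144.3) − 1(36.09) = 164.6
  E: 0 + 2(144.3) = 288.7
  D: 0 + 2(36.09) = 72.17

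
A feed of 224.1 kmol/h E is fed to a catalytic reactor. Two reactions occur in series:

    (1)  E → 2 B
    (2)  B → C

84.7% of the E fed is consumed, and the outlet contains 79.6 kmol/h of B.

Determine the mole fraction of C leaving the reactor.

Conversion of E: E consumed = 1ξ₁ = 0.847 × 224.1 → ξ₁ = 189.8 kmol/h.
B balance: n_B = 0 + 2ξ₁ − 1ξ₂ = 79.6 → ξ₂ = (2·189.8 − 79.6)/1 = 300 kmol/h.
Outlet amounts (n = n₀ + Σ ν·ξ):
  E: 224.1 − 1(189.8) = 34.29
  B: 0 + 2(189.8) − 1(300) = 79.6
  C: 0 + 1(300) = 300
Total out = 413.9 kmol/h; y_C = 300 / 413.9 = 0.7249.

0.725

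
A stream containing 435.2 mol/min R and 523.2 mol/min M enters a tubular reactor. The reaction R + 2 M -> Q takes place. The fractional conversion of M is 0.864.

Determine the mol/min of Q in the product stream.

226 mol/min

M reacted = 0.864 × 523.2 = 452 mol/min; ν_M = −2, so ξ = 452/2 = 226 mol/min.
Outlet amounts (n = n₀ + ν ξ):
  R: 435.2 − 1(226) = 209.2
  M: 523.2 − 2(226) = 71.16
  Q: 0 + 1(226) = 226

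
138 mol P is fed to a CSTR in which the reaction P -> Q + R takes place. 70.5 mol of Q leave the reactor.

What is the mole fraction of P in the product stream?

For Q: n = n₀ + 1ξ → 70.5 = 0 + 1ξ, giving ξ = 70.5 mol.
Outlet amounts (n = n₀ + ν ξ):
  P: 138 − 1(70.5) = 67.5
  Q: 0 + 1(70.5) = 70.5
  R: 0 + 1(70.5) = 70.5
Total out = 208.5 mol; y_P = 67.5 / 208.5 = 0.3237.

0.324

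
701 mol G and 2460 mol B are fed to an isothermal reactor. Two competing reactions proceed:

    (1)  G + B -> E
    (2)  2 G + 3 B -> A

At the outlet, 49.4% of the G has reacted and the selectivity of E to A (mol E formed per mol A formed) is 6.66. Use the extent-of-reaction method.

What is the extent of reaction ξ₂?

Conversion of G: G consumed = 0.494 × 701 = 346.3 mol = 1ξ₁ + 2ξ₂.
Selectivity: 1ξ₁ / (1ξ₂) = 6.66 → ξ₁ = 6.66 ξ₂.
Substitute: (1·6.66 + 2) ξ₂ = 346.3 → ξ₂ = 39.99 mol, ξ₁ = 266.3 mol.
Outlet amounts (n = n₀ + Σ ν·ξ):
  G: 701 − 1(266.3) − 2(39.99) = 354.7
  B: 2460 − 1(266.3) − 3(39.99) = 2074
  E: 0 + 1(266.3) = 266.3
  A: 0 + 1(39.99) = 39.99

ξ₂ = 40 mol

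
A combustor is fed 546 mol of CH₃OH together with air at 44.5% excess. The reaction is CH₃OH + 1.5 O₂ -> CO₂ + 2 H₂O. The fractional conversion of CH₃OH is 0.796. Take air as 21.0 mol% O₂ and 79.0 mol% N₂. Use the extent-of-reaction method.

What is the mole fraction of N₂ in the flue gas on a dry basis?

0.805

Stoichiometric O₂ = 1.5 × 546 = 819 mol; O₂ fed = 819 × 1.445 = 1183 mol.
N₂ fed = 1183 × 79/21 = 4452 mol.
Fuel reacted = 0.796 × 546 → ξ = 434.6 mol.
Outlet (n = n₀ + ν ξ):
  CH₃OH: 546 − 1(434.6) = 111.4
  O₂: 1183 − 1.5(434.6) = 531.5
  N₂: 4452 (inert)
  CO₂: 0 + 1(434.6) = 434.6
  H₂O: 0 + 2(434.6) = 869.2
Dry total = 5530 mol; y_N₂ (dry) = 4452 / 5530 = 0.8051.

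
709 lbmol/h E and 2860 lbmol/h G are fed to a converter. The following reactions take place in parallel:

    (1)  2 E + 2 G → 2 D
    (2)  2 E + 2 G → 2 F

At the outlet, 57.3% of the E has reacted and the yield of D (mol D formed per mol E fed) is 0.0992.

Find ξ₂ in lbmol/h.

ξ₂ = 168 lbmol/h

Yield of D: 2ξ₁ / 709 = 0.0992 → ξ₁ = 35.17 lbmol/h.
Conversion of E: 2ξ₁ + 2ξ₂ = 0.573 × 709 = 406.3 → ξ₂ = 168 lbmol/h.
Outlet amounts (n = n₀ + Σ ν·ξ):
  E: 709 − 2(35.17) − 2(168) = 302.7
  G: 2860 − 2(35.17) − 2(168) = 2454
  D: 0 + 2(35.17) = 70.33
  F: 0 + 2(168) = 335.9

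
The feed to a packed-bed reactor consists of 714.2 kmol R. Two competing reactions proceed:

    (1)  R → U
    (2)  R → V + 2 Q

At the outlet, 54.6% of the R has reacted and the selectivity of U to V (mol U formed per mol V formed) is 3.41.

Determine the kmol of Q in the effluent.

Conversion of R: R consumed = 0.546 × 714.2 = 390 kmol = 1ξ₁ + 1ξ₂.
Selectivity: 1ξ₁ / (1ξ₂) = 3.41 → ξ₁ = 3.41 ξ₂.
Substitute: (1·3.41 + 1) ξ₂ = 390 → ξ₂ = 88.42 kmol, ξ₁ = 301.5 kmol.
Outlet amounts (n = n₀ + Σ ν·ξ):
  R: 714.2 − 1(301.5) − 1(88.42) = 324.2
  U: 0 + 1(301.5) = 301.5
  V: 0 + 1(88.42) = 88.42
  Q: 0 + 2(88.42) = 176.8

177 kmol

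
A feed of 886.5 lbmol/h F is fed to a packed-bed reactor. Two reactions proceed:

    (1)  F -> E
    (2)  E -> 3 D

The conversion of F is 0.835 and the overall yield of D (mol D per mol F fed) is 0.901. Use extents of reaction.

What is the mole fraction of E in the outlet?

Conversion of F: F consumed = 1ξ₁ = 0.835 × 886.5 → ξ₁ = 740.2 lbmol/h.
Yield of D: 3ξ₂ / 886.5 = 0.901 → ξ₂ = 266.2 lbmol/h.
Outlet amounts (n = n₀ + Σ ν·ξ):
  F: 886.5 − 1(740.2) = 146.3
  E: 0 + 1(740.2) − 1(266.2) = 474
  D: 0 + 3(266.2) = 798.7
Total out = 1419 lbmol/h; y_E = 474 / 1419 = 0.334.

0.334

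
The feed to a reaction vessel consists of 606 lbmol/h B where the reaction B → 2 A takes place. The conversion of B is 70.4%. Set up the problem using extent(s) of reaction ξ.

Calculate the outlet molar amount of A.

853 lbmol/h

B reacted = 0.704 × 606 = 426.6 lbmol/h; ν_B = −1, so ξ = 426.6/1 = 426.6 lbmol/h.
Outlet amounts (n = n₀ + ν ξ):
  B: 606 − 1(426.6) = 179.4
  A: 0 + 2(426.6) = 853.2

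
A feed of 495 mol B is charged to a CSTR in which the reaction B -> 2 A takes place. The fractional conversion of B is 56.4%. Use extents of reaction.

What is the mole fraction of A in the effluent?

B reacted = 0.564 × 495 = 279.2 mol; ν_B = −1, so ξ = 279.2/1 = 279.2 mol.
Outlet amounts (n = n₀ + ν ξ):
  B: 495 − 1(279.2) = 215.8
  A: 0 + 2(279.2) = 558.4
Total out = 774.2 mol; y_A = 558.4 / 774.2 = 0.7212.

0.721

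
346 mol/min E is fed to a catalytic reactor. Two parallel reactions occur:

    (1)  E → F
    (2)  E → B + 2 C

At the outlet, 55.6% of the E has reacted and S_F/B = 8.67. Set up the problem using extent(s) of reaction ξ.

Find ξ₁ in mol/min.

ξ₁ = 172 mol/min

Conversion of E: E consumed = 0.556 × 346 = 192.4 mol/min = 1ξ₁ + 1ξ₂.
Selectivity: 1ξ₁ / (1ξ₂) = 8.67 → ξ₁ = 8.67 ξ₂.
Substitute: (1·8.67 + 1) ξ₂ = 192.4 → ξ₂ = 19.89 mol/min, ξ₁ = 172.5 mol/min.
Outlet amounts (n = n₀ + Σ ν·ξ):
  E: 346 − 1(172.5) − 1(19.89) = 153.6
  F: 0 + 1(172.5) = 172.5
  B: 0 + 1(19.89) = 19.89
  C: 0 + 2(19.89) = 39.79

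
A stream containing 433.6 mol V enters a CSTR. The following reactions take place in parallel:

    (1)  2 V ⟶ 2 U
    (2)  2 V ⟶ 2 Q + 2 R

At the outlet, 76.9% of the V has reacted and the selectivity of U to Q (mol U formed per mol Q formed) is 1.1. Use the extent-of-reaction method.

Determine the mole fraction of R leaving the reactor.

0.268

Conversion of V: V consumed = 0.769 × 433.6 = 333.4 mol = 2ξ₁ + 2ξ₂.
Selectivity: 2ξ₁ / (2ξ₂) = 1.1 → ξ₁ = 1.1 ξ₂.
Substitute: (2·1.1 + 2) ξ₂ = 333.4 → ξ₂ = 79.39 mol, ξ₁ = 87.33 mol.
Outlet amounts (n = n₀ + Σ ν·ξ):
  V: 433.6 − 2(87.33) − 2(79.39) = 100.2
  U: 0 + 2(87.33) = 174.7
  Q: 0 + 2(79.39) = 158.8
  R: 0 + 2(79.39) = 158.8
Total out = 592.4 mol; y_R = 158.8 / 592.4 = 0.268.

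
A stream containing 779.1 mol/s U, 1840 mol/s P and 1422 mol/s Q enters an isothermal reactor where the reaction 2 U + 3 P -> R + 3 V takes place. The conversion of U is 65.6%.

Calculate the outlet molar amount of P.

U reacted = 0.656 × 779.1 = 511.1 mol/s; ν_U = −2, so ξ = 511.1/2 = 255.5 mol/s.
Outlet amounts (n = n₀ + ν ξ):
  U: 779.1 − 2(255.5) = 268
  P: 1840 − 3(255.5) = 1073
  R: 0 + 1(255.5) = 255.5
  V: 0 + 3(255.5) = 766.6
  Q: 1422 (inert)

1070 mol/s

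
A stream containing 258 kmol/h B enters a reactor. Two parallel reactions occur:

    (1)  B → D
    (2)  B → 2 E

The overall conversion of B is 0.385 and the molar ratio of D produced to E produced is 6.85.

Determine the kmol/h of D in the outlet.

92.6 kmol/h

Conversion of B: B consumed = 0.385 × 258 = 99.33 kmol/h = 1ξ₁ + 1ξ₂.
Selectivity: 1ξ₁ / (2ξ₂) = 6.85 → ξ₁ = 13.7 ξ₂.
Substitute: (1·13.7 + 1) ξ₂ = 99.33 → ξ₂ = 6.757 kmol/h, ξ₁ = 92.57 kmol/h.
Outlet amounts (n = n₀ + Σ ν·ξ):
  B: 258 − 1(92.57) − 1(6.757) = 158.7
  D: 0 + 1(92.57) = 92.57
  E: 0 + 2(6.757) = 13.51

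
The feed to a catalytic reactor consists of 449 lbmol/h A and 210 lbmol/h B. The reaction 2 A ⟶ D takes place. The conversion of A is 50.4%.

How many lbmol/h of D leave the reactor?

113 lbmol/h

A reacted = 0.504 × 449 = 226.3 lbmol/h; ν_A = −2, so ξ = 226.3/2 = 113.1 lbmol/h.
Outlet amounts (n = n₀ + ν ξ):
  A: 449 − 2(113.1) = 222.7
  D: 0 + 1(113.1) = 113.1
  B: 210 (inert)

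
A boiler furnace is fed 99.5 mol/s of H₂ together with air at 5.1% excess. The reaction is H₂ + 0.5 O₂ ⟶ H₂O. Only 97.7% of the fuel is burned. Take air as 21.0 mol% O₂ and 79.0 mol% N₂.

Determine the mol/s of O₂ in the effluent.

Stoichiometric O₂ = 0.5 × 99.5 = 49.75 mol/s; O₂ fed = 49.75 × 1.051 = 52.29 mol/s.
N₂ fed = 52.29 × 79/21 = 196.7 mol/s.
Fuel reacted = 0.977 × 99.5 → ξ = 97.21 mol/s.
Outlet (n = n₀ + ν ξ):
  H₂: 99.5 − 1(97.21) = 2.288
  O₂: 52.29 − 0.5(97.21) = 3.681
  N₂: 196.7 (inert)
  H₂O: 0 + 1(97.21) = 97.21

3.68 mol/s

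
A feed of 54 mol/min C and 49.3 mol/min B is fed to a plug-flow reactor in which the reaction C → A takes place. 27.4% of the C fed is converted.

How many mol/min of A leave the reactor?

C reacted = 0.274 × 54 = 14.8 mol/min; ν_C = −1, so ξ = 14.8/1 = 14.8 mol/min.
Outlet amounts (n = n₀ + ν ξ):
  C: 54 − 1(14.8) = 39.2
  A: 0 + 1(14.8) = 14.8
  B: 49.3 (inert)

14.8 mol/min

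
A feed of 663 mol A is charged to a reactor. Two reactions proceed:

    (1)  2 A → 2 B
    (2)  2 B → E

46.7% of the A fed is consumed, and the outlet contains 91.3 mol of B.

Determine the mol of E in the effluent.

Conversion of A: A consumed = 2ξ₁ = 0.467 × 663 → ξ₁ = 154.8 mol.
B balance: n_B = 0 + 2ξ₁ − 2ξ₂ = 91.3 → ξ₂ = (2·154.8 − 91.3)/2 = 109.2 mol.
Outlet amounts (n = n₀ + Σ ν·ξ):
  A: 663 − 2(154.8) = 353.4
  B: 0 + 2(154.8) − 2(109.2) = 91.3
  E: 0 + 1(109.2) = 109.2

109 mol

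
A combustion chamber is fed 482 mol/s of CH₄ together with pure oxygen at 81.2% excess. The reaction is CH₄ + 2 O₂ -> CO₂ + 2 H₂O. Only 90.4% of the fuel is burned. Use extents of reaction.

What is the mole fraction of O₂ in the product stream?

Stoichiometric O₂ = 2 × 482 = 964 mol/s; O₂ fed = 964 × 1.812 = 1747 mol/s.
Fuel reacted = 0.904 × 482 → ξ = 435.7 mol/s.
Outlet (n = n₀ + ν ξ):
  CH₄: 482 − 1(435.7) = 46.27
  O₂: 1747 − 2(435.7) = 875.3
  CO₂: 0 + 1(435.7) = 435.7
  H₂O: 0 + 2(435.7) = 871.5
Total out = 2229 mol/s; y_O₂ = 875.3 / 2229 = 0.3927.

0.393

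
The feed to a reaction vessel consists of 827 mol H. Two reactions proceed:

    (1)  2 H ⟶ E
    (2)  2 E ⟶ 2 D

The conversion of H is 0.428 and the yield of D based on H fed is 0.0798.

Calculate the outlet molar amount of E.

Conversion of H: H consumed = 2ξ₁ = 0.428 × 827 → ξ₁ = 177 mol.
Yield of D: 2ξ₂ / 827 = 0.0798 → ξ₂ = 33 mol.
Outlet amounts (n = n₀ + Σ ν·ξ):
  H: 827 − 2(177) = 473
  E: 0 + 1(177) − 2(33) = 111
  D: 0 + 2(33) = 65.99

111 mol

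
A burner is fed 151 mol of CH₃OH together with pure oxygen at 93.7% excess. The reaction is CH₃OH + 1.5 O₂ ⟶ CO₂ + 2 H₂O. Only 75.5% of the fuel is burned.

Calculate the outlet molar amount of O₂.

268 mol

Stoichiometric O₂ = 1.5 × 151 = 226.5 mol; O₂ fed = 226.5 × 1.937 = 438.7 mol.
Fuel reacted = 0.755 × 151 → ξ = 114 mol.
Outlet (n = n₀ + ν ξ):
  CH₃OH: 151 − 1(114) = 37
  O₂: 438.7 − 1.5(114) = 267.7
  CO₂: 0 + 1(114) = 114
  H₂O: 0 + 2(114) = 228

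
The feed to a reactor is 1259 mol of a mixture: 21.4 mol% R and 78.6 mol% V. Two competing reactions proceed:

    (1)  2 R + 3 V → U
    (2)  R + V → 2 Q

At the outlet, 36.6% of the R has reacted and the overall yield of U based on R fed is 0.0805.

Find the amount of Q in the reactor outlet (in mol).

110 mol

Yield of U: 1ξ₁ / 269.4 = 0.0805 → ξ₁ = 21.69 mol.
Conversion of R: 2ξ₁ + 1ξ₂ = 0.366 × 269.4 = 98.61 → ξ₂ = 55.23 mol.
Outlet amounts (n = n₀ + Σ ν·ξ):
  R: 269.4 − 2(21.69) − 1(55.23) = 170.8
  V: 989.6 − 3(21.69) − 1(55.23) = 869.3
  U: 0 + 1(21.69) = 21.69
  Q: 0 + 2(55.23) = 110.5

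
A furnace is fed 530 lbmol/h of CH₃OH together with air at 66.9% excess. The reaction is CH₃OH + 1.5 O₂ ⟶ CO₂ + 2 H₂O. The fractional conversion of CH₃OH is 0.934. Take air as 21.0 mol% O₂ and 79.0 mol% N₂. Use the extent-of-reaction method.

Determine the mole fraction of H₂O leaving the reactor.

0.14

Stoichiometric O₂ = 1.5 × 530 = 795 lbmol/h; O₂ fed = 795 × 1.669 = 1327 lbmol/h.
N₂ fed = 1327 × 79/21 = 4992 lbmol/h.
Fuel reacted = 0.934 × 530 → ξ = 495 lbmol/h.
Outlet (n = n₀ + ν ξ):
  CH₃OH: 530 − 1(495) = 34.98
  O₂: 1327 − 1.5(495) = 584.3
  N₂: 4992 (inert)
  CO₂: 0 + 1(495) = 495
  H₂O: 0 + 2(495) = 990
Total out = 7096 lbmol/h; y_H₂O = 990 / 7096 = 0.1395.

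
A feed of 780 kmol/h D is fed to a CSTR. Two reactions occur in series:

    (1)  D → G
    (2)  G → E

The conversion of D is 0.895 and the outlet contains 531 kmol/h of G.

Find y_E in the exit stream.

Conversion of D: D consumed = 1ξ₁ = 0.895 × 780 → ξ₁ = 698.1 kmol/h.
G balance: n_G = 0 + 1ξ₁ − 1ξ₂ = 531 → ξ₂ = (1·698.1 − 531)/1 = 167.1 kmol/h.
Outlet amounts (n = n₀ + Σ ν·ξ):
  D: 780 − 1(698.1) = 81.9
  G: 0 + 1(698.1) − 1(167.1) = 531
  E: 0 + 1(167.1) = 167.1
Total out = 780 kmol/h; y_E = 167.1 / 780 = 0.2142.

0.214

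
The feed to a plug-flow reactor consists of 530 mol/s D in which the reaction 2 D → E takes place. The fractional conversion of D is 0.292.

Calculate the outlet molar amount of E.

D reacted = 0.292 × 530 = 154.8 mol/s; ν_D = −2, so ξ = 154.8/2 = 77.38 mol/s.
Outlet amounts (n = n₀ + ν ξ):
  D: 530 − 2(77.38) = 375.2
  E: 0 + 1(77.38) = 77.38

77.4 mol/s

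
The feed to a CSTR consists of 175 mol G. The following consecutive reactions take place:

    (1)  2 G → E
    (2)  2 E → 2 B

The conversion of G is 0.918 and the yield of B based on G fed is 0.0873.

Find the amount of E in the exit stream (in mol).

65 mol

Conversion of G: G consumed = 2ξ₁ = 0.918 × 175 → ξ₁ = 80.33 mol.
Yield of B: 2ξ₂ / 175 = 0.0873 → ξ₂ = 7.639 mol.
Outlet amounts (n = n₀ + Σ ν·ξ):
  G: 175 − 2(80.33) = 14.35
  E: 0 + 1(80.33) − 2(7.639) = 65.05
  B: 0 + 2(7.639) = 15.28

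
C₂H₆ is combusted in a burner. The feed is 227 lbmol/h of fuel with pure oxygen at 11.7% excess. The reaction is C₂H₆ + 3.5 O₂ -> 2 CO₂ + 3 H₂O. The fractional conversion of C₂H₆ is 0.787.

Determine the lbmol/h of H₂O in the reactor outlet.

Stoichiometric O₂ = 3.5 × 227 = 794.5 lbmol/h; O₂ fed = 794.5 × 1.117 = 887.5 lbmol/h.
Fuel reacted = 0.787 × 227 → ξ = 178.6 lbmol/h.
Outlet (n = n₀ + ν ξ):
  C₂H₆: 227 − 1(178.6) = 48.35
  O₂: 887.5 − 3.5(178.6) = 262.2
  CO₂: 0 + 2(178.6) = 357.3
  H₂O: 0 + 3(178.6) = 535.9

536 lbmol/h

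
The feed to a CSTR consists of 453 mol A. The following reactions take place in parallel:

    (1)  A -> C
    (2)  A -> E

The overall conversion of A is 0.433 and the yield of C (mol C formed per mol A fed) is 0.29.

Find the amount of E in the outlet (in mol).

64.8 mol

Yield of C: 1ξ₁ / 453 = 0.29 → ξ₁ = 131.4 mol.
Conversion of A: 1ξ₁ + 1ξ₂ = 0.433 × 453 = 196.1 → ξ₂ = 64.78 mol.
Outlet amounts (n = n₀ + Σ ν·ξ):
  A: 453 − 1(131.4) − 1(64.78) = 256.9
  C: 0 + 1(131.4) = 131.4
  E: 0 + 1(64.78) = 64.78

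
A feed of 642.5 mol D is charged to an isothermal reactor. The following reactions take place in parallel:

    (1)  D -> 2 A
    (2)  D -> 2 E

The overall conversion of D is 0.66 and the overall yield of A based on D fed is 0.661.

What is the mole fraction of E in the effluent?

Yield of A: 2ξ₁ / 642.5 = 0.661 → ξ₁ = 212.3 mol.
Conversion of D: 1ξ₁ + 1ξ₂ = 0.66 × 642.5 = 424.1 → ξ₂ = 211.7 mol.
Outlet amounts (n = n₀ + Σ ν·ξ):
  D: 642.5 − 1(212.3) − 1(211.7) = 218.4
  A: 0 + 2(212.3) = 424.7
  E: 0 + 2(211.7) = 423.4
Total out = 1067 mol; y_E = 423.4 / 1067 = 0.397.

0.397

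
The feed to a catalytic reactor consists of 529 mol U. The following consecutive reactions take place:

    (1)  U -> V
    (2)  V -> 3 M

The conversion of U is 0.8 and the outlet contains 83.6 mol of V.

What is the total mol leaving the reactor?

Conversion of U: U consumed = 1ξ₁ = 0.8 × 529 → ξ₁ = 423.2 mol.
V balance: n_V = 0 + 1ξ₁ − 1ξ₂ = 83.6 → ξ₂ = (1·423.2 − 83.6)/1 = 339.6 mol.
Outlet amounts (n = n₀ + Σ ν·ξ):
  U: 529 − 1(423.2) = 105.8
  V: 0 + 1(423.2) − 1(339.6) = 83.6
  M: 0 + 3(339.6) = 1019
Total out = 105.8 + 83.6 + 1019 = 1208 mol.

1210 mol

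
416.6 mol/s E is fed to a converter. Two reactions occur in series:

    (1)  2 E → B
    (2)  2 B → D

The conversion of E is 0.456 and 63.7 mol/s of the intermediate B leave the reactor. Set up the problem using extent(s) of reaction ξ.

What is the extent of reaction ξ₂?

Conversion of E: E consumed = 2ξ₁ = 0.456 × 416.6 → ξ₁ = 94.98 mol/s.
B balance: n_B = 0 + 1ξ₁ − 2ξ₂ = 63.7 → ξ₂ = (1·94.98 − 63.7)/2 = 15.64 mol/s.
Outlet amounts (n = n₀ + Σ ν·ξ):
  E: 416.6 − 2(94.98) = 226.6
  B: 0 + 1(94.98) − 2(15.64) = 63.7
  D: 0 + 1(15.64) = 15.64

ξ₂ = 15.6 mol/s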